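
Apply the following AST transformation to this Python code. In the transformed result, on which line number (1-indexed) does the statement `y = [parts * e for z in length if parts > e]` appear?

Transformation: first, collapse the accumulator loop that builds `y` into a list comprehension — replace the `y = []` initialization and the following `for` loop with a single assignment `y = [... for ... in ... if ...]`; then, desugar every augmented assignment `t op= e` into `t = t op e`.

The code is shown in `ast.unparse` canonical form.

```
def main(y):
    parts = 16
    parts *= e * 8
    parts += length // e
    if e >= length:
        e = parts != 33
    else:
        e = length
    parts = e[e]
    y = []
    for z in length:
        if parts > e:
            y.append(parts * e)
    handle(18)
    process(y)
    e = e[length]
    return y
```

10

Transformed code:
def main(y):
    parts = 16
    parts = parts * (e * 8)
    parts = parts + length // e
    if e >= length:
        e = parts != 33
    else:
        e = length
    parts = e[e]
    y = [parts * e for z in length if parts > e]
    handle(18)
    process(y)
    e = e[length]
    return y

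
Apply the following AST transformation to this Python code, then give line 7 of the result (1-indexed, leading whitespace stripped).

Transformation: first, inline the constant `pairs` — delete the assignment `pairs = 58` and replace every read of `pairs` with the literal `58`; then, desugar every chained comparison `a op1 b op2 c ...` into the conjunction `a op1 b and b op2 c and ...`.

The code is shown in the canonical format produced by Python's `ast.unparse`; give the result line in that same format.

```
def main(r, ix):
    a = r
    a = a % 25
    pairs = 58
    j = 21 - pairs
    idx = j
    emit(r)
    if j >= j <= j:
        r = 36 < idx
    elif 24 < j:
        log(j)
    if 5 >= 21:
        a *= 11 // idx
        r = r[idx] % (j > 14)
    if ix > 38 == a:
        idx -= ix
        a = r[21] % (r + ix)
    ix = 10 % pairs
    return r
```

Transformed code:
def main(r, ix):
    a = r
    a = a % 25
    j = 21 - 58
    idx = j
    emit(r)
    if j >= j and j <= j:
        r = 36 < idx
    elif 24 < j:
        log(j)
    if 5 >= 21:
        a *= 11 // idx
        r = r[idx] % (j > 14)
    if ix > 38 and 38 == a:
        idx -= ix
        a = r[21] % (r + ix)
    ix = 10 % 58
    return r

if j >= j and j <= j:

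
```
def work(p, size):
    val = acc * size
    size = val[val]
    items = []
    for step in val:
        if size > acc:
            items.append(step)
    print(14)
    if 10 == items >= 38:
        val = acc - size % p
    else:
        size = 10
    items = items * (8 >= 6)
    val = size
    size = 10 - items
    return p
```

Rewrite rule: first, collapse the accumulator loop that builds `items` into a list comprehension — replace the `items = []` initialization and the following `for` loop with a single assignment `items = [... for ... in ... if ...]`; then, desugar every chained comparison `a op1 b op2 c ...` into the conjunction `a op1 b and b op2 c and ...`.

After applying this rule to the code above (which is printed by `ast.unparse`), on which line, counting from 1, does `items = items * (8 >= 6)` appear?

10

Transformed code:
def work(p, size):
    val = acc * size
    size = val[val]
    items = [step for step in val if size > acc]
    print(14)
    if 10 == items and items >= 38:
        val = acc - size % p
    else:
        size = 10
    items = items * (8 >= 6)
    val = size
    size = 10 - items
    return p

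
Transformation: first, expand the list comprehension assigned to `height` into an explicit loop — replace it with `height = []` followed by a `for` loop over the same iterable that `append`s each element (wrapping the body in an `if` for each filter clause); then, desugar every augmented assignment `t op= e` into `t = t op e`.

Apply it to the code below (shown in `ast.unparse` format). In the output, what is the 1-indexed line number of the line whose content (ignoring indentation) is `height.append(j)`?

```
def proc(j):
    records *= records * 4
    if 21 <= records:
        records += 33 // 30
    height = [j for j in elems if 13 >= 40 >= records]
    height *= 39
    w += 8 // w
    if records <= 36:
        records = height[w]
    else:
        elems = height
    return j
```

Transformed code:
def proc(j):
    records = records * (records * 4)
    if 21 <= records:
        records = records + 33 // 30
    height = []
    for j in elems:
        if 13 >= 40 >= records:
            height.append(j)
    height = height * 39
    w = w + 8 // w
    if records <= 36:
        records = height[w]
    else:
        elems = height
    return j

8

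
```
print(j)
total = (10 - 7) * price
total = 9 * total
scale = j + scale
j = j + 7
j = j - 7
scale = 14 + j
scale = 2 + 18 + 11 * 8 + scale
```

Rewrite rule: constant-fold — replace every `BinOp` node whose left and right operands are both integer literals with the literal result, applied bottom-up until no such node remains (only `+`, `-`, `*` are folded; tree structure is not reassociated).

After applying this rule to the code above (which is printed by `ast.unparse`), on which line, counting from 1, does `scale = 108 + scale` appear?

8

Transformed code:
print(j)
total = 3 * price
total = 9 * total
scale = j + scale
j = j + 7
j = j - 7
scale = 14 + j
scale = 108 + scale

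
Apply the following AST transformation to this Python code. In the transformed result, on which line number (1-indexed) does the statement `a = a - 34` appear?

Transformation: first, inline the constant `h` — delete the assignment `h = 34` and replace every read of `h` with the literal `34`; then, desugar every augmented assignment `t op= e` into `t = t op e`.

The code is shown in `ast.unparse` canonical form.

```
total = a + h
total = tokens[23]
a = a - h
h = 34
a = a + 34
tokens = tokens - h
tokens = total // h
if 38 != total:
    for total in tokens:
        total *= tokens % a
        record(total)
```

3

Transformed code:
total = a + 34
total = tokens[23]
a = a - 34
a = a + 34
tokens = tokens - 34
tokens = total // 34
if 38 != total:
    for total in tokens:
        total = total * (tokens % a)
        record(total)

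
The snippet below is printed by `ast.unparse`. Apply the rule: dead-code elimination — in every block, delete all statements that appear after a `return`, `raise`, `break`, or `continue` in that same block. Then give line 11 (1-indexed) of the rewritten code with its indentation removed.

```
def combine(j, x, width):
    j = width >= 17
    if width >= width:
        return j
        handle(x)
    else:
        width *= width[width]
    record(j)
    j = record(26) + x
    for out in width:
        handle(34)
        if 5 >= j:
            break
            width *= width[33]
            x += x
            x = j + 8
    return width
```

if 5 >= j:

Transformed code:
def combine(j, x, width):
    j = width >= 17
    if width >= width:
        return j
    else:
        width *= width[width]
    record(j)
    j = record(26) + x
    for out in width:
        handle(34)
        if 5 >= j:
            break
    return width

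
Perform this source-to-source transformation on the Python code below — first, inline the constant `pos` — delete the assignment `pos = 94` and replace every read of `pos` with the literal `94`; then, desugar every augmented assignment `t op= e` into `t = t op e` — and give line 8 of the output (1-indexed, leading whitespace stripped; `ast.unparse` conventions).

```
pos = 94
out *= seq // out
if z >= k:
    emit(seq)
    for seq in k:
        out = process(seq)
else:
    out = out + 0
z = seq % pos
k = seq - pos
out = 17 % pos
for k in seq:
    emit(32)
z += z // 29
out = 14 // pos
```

Transformed code:
out = out * (seq // out)
if z >= k:
    emit(seq)
    for seq in k:
        out = process(seq)
else:
    out = out + 0
z = seq % 94
k = seq - 94
out = 17 % 94
for k in seq:
    emit(32)
z = z + z // 29
out = 14 // 94

z = seq % 94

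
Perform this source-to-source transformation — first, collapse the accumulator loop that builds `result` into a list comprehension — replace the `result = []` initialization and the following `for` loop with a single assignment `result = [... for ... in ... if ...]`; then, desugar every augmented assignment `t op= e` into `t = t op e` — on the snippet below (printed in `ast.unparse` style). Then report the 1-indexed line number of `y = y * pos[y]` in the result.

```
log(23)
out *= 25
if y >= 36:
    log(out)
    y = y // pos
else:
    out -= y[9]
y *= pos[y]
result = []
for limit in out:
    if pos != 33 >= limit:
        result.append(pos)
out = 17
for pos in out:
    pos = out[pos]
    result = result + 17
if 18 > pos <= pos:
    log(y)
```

8

Transformed code:
log(23)
out = out * 25
if y >= 36:
    log(out)
    y = y // pos
else:
    out = out - y[9]
y = y * pos[y]
result = [pos for limit in out if pos != 33 >= limit]
out = 17
for pos in out:
    pos = out[pos]
    result = result + 17
if 18 > pos <= pos:
    log(y)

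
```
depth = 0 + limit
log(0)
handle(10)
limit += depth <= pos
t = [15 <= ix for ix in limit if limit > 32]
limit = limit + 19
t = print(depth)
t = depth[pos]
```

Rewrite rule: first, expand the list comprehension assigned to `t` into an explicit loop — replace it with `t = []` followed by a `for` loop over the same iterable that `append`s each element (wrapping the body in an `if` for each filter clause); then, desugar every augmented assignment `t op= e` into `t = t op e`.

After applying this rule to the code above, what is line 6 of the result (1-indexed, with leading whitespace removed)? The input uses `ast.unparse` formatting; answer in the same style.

Transformed code:
depth = 0 + limit
log(0)
handle(10)
limit = limit + (depth <= pos)
t = []
for ix in limit:
    if limit > 32:
        t.append(15 <= ix)
limit = limit + 19
t = print(depth)
t = depth[pos]

for ix in limit:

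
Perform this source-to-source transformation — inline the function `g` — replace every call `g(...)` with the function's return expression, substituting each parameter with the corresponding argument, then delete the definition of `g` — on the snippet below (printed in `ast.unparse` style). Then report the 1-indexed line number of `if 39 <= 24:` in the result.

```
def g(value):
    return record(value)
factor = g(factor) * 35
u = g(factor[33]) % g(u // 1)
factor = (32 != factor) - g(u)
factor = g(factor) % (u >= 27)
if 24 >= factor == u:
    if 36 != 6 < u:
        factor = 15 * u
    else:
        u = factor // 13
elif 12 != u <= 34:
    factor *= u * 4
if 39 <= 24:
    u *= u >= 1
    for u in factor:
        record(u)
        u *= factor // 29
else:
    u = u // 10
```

Transformed code:
factor = record(factor) * 35
u = record(factor[33]) % record(u // 1)
factor = (32 != factor) - record(u)
factor = record(factor) % (u >= 27)
if 24 >= factor == u:
    if 36 != 6 < u:
        factor = 15 * u
    else:
        u = factor // 13
elif 12 != u <= 34:
    factor *= u * 4
if 39 <= 24:
    u *= u >= 1
    for u in factor:
        record(u)
        u *= factor // 29
else:
    u = u // 10

12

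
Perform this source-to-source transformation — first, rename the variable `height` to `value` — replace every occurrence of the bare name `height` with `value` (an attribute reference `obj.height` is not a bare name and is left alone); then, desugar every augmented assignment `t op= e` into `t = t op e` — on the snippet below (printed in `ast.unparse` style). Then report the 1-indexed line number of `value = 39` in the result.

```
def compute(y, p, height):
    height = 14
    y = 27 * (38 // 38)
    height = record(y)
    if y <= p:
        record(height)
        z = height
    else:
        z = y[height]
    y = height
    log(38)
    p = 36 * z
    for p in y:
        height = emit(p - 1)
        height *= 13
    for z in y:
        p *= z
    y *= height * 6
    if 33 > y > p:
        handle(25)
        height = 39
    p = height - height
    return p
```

Transformed code:
def compute(y, p, value):
    value = 14
    y = 27 * (38 // 38)
    value = record(y)
    if y <= p:
        record(value)
        z = value
    else:
        z = y[value]
    y = value
    log(38)
    p = 36 * z
    for p in y:
        value = emit(p - 1)
        value = value * 13
    for z in y:
        p = p * z
    y = y * (value * 6)
    if 33 > y > p:
        handle(25)
        value = 39
    p = value - value
    return p

21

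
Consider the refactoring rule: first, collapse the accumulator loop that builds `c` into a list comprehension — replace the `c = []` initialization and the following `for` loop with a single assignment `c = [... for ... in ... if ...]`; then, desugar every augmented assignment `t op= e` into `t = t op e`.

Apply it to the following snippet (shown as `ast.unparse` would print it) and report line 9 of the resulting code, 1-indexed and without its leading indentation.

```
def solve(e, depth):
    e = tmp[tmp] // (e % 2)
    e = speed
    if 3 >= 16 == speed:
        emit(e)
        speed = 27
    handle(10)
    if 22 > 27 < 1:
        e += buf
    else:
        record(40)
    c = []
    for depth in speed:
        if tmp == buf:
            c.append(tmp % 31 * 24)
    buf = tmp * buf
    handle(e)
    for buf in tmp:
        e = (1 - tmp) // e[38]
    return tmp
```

Transformed code:
def solve(e, depth):
    e = tmp[tmp] // (e % 2)
    e = speed
    if 3 >= 16 == speed:
        emit(e)
        speed = 27
    handle(10)
    if 22 > 27 < 1:
        e = e + buf
    else:
        record(40)
    c = [tmp % 31 * 24 for depth in speed if tmp == buf]
    buf = tmp * buf
    handle(e)
    for buf in tmp:
        e = (1 - tmp) // e[38]
    return tmp

e = e + buf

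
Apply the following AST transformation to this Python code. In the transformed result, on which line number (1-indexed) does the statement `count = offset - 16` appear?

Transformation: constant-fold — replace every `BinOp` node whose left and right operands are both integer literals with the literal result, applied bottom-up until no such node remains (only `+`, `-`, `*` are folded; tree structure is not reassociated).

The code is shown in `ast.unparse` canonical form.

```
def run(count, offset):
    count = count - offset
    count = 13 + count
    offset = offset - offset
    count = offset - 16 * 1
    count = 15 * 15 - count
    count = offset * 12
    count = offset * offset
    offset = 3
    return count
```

5

Transformed code:
def run(count, offset):
    count = count - offset
    count = 13 + count
    offset = offset - offset
    count = offset - 16
    count = 225 - count
    count = offset * 12
    count = offset * offset
    offset = 3
    return count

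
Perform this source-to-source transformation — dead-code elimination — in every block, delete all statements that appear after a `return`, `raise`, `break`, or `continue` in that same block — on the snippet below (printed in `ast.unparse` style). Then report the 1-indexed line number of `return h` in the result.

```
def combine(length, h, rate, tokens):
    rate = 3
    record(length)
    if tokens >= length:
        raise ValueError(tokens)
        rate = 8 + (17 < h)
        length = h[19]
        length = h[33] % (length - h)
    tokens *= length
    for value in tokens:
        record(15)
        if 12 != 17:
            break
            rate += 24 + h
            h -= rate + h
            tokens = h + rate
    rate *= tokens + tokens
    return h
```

12

Transformed code:
def combine(length, h, rate, tokens):
    rate = 3
    record(length)
    if tokens >= length:
        raise ValueError(tokens)
    tokens *= length
    for value in tokens:
        record(15)
        if 12 != 17:
            break
    rate *= tokens + tokens
    return h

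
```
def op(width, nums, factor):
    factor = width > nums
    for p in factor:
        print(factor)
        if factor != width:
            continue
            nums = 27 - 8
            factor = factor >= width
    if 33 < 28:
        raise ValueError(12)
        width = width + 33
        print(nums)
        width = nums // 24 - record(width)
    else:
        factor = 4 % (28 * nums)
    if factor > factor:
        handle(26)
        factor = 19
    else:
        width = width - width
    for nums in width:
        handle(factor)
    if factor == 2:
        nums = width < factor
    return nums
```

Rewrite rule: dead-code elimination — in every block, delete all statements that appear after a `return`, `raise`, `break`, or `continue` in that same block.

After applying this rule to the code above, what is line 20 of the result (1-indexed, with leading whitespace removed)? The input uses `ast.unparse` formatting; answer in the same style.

return nums

Transformed code:
def op(width, nums, factor):
    factor = width > nums
    for p in factor:
        print(factor)
        if factor != width:
            continue
    if 33 < 28:
        raise ValueError(12)
    else:
        factor = 4 % (28 * nums)
    if factor > factor:
        handle(26)
        factor = 19
    else:
        width = width - width
    for nums in width:
        handle(factor)
    if factor == 2:
        nums = width < factor
    return nums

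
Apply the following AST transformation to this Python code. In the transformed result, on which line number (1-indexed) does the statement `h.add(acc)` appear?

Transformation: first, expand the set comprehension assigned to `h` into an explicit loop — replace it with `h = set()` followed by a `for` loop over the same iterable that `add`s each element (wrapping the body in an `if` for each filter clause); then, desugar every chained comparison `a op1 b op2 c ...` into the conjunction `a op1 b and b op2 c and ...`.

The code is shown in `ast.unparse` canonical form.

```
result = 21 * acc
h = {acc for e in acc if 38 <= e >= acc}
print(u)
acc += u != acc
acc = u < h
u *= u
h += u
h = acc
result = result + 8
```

5

Transformed code:
result = 21 * acc
h = set()
for e in acc:
    if 38 <= e and e >= acc:
        h.add(acc)
print(u)
acc += u != acc
acc = u < h
u *= u
h += u
h = acc
result = result + 8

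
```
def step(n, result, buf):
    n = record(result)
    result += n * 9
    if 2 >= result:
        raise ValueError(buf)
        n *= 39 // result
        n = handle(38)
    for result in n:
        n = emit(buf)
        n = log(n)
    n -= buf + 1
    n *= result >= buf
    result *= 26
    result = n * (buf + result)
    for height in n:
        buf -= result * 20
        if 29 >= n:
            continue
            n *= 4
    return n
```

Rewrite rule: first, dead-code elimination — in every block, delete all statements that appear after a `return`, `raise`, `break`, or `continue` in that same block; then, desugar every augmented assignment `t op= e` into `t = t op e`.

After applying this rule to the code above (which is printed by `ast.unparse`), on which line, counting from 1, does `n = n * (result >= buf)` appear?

Transformed code:
def step(n, result, buf):
    n = record(result)
    result = result + n * 9
    if 2 >= result:
        raise ValueError(buf)
    for result in n:
        n = emit(buf)
        n = log(n)
    n = n - (buf + 1)
    n = n * (result >= buf)
    result = result * 26
    result = n * (buf + result)
    for height in n:
        buf = buf - result * 20
        if 29 >= n:
            continue
    return n

10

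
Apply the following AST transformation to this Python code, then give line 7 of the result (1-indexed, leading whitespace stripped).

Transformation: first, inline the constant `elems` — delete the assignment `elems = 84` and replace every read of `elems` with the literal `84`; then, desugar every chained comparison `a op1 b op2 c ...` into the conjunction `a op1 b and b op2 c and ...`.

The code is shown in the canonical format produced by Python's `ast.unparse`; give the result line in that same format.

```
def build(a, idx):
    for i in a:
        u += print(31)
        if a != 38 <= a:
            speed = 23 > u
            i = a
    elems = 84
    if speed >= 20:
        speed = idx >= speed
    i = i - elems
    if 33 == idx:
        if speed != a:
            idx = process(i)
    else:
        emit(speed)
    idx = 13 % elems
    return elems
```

if speed >= 20:

Transformed code:
def build(a, idx):
    for i in a:
        u += print(31)
        if a != 38 and 38 <= a:
            speed = 23 > u
            i = a
    if speed >= 20:
        speed = idx >= speed
    i = i - 84
    if 33 == idx:
        if speed != a:
            idx = process(i)
    else:
        emit(speed)
    idx = 13 % 84
    return 84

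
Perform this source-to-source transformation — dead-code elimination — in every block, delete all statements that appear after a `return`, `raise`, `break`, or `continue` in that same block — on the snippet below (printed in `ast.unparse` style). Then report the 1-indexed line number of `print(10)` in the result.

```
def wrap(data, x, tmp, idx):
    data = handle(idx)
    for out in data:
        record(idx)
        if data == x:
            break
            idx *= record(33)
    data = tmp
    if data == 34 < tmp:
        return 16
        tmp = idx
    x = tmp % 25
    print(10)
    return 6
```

11

Transformed code:
def wrap(data, x, tmp, idx):
    data = handle(idx)
    for out in data:
        record(idx)
        if data == x:
            break
    data = tmp
    if data == 34 < tmp:
        return 16
    x = tmp % 25
    print(10)
    return 6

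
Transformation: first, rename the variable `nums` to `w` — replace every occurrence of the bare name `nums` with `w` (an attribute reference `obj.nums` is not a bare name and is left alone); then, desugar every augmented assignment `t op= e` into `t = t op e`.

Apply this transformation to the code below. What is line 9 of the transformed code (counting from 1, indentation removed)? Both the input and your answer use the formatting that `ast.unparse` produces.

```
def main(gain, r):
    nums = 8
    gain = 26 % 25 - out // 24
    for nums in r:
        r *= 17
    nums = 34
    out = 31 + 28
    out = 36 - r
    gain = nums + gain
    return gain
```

Transformed code:
def main(gain, r):
    w = 8
    gain = 26 % 25 - out // 24
    for w in r:
        r = r * 17
    w = 34
    out = 31 + 28
    out = 36 - r
    gain = w + gain
    return gain

gain = w + gain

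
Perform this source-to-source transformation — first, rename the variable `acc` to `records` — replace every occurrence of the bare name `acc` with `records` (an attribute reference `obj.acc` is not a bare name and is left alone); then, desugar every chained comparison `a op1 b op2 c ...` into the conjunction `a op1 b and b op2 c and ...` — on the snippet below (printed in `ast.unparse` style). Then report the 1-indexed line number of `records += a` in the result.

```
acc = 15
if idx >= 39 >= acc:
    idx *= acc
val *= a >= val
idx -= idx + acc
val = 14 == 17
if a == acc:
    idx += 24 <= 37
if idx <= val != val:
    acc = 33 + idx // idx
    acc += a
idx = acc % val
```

11

Transformed code:
records = 15
if idx >= 39 and 39 >= records:
    idx *= records
val *= a >= val
idx -= idx + records
val = 14 == 17
if a == records:
    idx += 24 <= 37
if idx <= val and val != val:
    records = 33 + idx // idx
    records += a
idx = records % val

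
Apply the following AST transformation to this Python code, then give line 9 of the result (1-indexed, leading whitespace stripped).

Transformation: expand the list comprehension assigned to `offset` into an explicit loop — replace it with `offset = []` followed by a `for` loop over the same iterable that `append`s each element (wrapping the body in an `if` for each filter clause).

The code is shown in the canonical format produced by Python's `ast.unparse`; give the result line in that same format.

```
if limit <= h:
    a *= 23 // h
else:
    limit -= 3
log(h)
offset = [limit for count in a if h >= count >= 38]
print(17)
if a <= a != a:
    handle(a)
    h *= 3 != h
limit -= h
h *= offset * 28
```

Transformed code:
if limit <= h:
    a *= 23 // h
else:
    limit -= 3
log(h)
offset = []
for count in a:
    if h >= count >= 38:
        offset.append(limit)
print(17)
if a <= a != a:
    handle(a)
    h *= 3 != h
limit -= h
h *= offset * 28

offset.append(limit)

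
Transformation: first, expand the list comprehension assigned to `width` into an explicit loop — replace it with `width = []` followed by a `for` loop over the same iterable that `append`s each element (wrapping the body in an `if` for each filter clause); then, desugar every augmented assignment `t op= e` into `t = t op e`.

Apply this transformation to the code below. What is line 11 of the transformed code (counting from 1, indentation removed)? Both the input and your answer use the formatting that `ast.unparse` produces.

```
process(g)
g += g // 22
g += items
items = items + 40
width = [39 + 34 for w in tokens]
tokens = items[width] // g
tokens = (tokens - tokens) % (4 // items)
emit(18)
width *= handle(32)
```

Transformed code:
process(g)
g = g + g // 22
g = g + items
items = items + 40
width = []
for w in tokens:
    width.append(39 + 34)
tokens = items[width] // g
tokens = (tokens - tokens) % (4 // items)
emit(18)
width = width * handle(32)

width = width * handle(32)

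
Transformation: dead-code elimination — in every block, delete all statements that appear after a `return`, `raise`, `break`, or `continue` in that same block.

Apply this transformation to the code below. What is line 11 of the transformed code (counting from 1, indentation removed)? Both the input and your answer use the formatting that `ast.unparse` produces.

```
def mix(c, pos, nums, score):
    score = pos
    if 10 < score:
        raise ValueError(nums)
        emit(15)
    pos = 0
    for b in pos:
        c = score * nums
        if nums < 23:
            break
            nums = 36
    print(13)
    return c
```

return c

Transformed code:
def mix(c, pos, nums, score):
    score = pos
    if 10 < score:
        raise ValueError(nums)
    pos = 0
    for b in pos:
        c = score * nums
        if nums < 23:
            break
    print(13)
    return c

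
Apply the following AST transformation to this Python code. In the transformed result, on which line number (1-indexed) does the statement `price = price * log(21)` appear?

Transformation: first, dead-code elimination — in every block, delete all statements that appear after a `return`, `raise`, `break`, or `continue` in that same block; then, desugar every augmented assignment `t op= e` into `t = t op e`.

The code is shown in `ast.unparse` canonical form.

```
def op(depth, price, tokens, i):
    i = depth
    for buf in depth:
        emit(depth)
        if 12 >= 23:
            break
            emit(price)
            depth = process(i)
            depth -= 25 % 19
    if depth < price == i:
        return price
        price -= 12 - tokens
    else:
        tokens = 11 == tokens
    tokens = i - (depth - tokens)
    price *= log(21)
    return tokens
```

12

Transformed code:
def op(depth, price, tokens, i):
    i = depth
    for buf in depth:
        emit(depth)
        if 12 >= 23:
            break
    if depth < price == i:
        return price
    else:
        tokens = 11 == tokens
    tokens = i - (depth - tokens)
    price = price * log(21)
    return tokens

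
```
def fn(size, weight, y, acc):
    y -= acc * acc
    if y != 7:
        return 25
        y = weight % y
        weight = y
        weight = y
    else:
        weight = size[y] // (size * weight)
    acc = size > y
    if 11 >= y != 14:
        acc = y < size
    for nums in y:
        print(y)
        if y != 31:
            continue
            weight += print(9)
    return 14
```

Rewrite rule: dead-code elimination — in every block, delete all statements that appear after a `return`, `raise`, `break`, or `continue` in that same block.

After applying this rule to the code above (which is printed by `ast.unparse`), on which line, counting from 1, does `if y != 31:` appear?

Transformed code:
def fn(size, weight, y, acc):
    y -= acc * acc
    if y != 7:
        return 25
    else:
        weight = size[y] // (size * weight)
    acc = size > y
    if 11 >= y != 14:
        acc = y < size
    for nums in y:
        print(y)
        if y != 31:
            continue
    return 14

12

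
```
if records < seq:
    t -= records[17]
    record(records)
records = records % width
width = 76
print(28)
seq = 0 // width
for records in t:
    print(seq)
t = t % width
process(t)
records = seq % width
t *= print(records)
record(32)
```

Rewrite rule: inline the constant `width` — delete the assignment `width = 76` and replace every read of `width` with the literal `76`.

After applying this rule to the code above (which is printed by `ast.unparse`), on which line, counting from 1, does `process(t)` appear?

Transformed code:
if records < seq:
    t -= records[17]
    record(records)
records = records % 76
print(28)
seq = 0 // 76
for records in t:
    print(seq)
t = t % 76
process(t)
records = seq % 76
t *= print(records)
record(32)

10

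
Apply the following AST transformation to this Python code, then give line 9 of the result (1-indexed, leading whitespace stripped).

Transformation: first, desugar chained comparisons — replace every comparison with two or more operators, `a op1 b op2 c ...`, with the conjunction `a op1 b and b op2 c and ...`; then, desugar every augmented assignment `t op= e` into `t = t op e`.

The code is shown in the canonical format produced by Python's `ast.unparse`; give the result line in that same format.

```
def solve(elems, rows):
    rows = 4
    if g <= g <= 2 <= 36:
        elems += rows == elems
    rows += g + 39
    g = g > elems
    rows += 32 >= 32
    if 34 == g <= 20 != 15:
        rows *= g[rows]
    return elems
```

rows = rows * g[rows]

Transformed code:
def solve(elems, rows):
    rows = 4
    if g <= g and g <= 2 and (2 <= 36):
        elems = elems + (rows == elems)
    rows = rows + (g + 39)
    g = g > elems
    rows = rows + (32 >= 32)
    if 34 == g and g <= 20 and (20 != 15):
        rows = rows * g[rows]
    return elems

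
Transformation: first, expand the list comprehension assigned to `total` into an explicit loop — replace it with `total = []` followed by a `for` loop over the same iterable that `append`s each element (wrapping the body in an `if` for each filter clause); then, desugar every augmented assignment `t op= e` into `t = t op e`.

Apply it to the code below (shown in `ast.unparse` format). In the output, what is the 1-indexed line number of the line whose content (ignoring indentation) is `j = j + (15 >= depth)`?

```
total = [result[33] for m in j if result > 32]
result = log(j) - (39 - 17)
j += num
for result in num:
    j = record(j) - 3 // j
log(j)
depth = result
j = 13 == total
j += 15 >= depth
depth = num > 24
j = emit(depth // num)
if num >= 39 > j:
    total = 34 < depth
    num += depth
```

Transformed code:
total = []
for m in j:
    if result > 32:
        total.append(result[33])
result = log(j) - (39 - 17)
j = j + num
for result in num:
    j = record(j) - 3 // j
log(j)
depth = result
j = 13 == total
j = j + (15 >= depth)
depth = num > 24
j = emit(depth // num)
if num >= 39 > j:
    total = 34 < depth
    num = num + depth

12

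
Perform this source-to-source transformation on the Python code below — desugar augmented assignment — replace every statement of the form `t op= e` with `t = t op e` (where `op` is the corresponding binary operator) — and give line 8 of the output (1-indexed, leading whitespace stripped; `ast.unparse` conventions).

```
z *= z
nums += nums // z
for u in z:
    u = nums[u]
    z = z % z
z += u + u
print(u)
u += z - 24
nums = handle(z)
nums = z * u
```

u = u + (z - 24)

Transformed code:
z = z * z
nums = nums + nums // z
for u in z:
    u = nums[u]
    z = z % z
z = z + (u + u)
print(u)
u = u + (z - 24)
nums = handle(z)
nums = z * u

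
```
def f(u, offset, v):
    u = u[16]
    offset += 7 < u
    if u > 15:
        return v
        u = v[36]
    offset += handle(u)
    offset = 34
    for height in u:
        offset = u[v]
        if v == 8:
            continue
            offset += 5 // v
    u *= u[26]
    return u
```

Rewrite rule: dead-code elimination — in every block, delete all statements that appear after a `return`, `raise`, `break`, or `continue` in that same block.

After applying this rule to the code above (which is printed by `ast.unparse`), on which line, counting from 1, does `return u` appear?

Transformed code:
def f(u, offset, v):
    u = u[16]
    offset += 7 < u
    if u > 15:
        return v
    offset += handle(u)
    offset = 34
    for height in u:
        offset = u[v]
        if v == 8:
            continue
    u *= u[26]
    return u

13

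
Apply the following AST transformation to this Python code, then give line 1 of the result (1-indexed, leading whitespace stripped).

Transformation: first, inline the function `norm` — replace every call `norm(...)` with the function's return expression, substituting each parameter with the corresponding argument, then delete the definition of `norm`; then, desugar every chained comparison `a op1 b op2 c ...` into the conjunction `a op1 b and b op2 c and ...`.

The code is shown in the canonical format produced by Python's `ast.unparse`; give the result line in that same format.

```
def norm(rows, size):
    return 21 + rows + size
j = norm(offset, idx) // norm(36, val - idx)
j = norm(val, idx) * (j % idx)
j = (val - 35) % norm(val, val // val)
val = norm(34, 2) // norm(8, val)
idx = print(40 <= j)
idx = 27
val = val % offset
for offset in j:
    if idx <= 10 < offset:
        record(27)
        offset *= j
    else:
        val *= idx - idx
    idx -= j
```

j = (21 + offset + idx) // (21 + 36 + (val - idx))

Transformed code:
j = (21 + offset + idx) // (21 + 36 + (val - idx))
j = (21 + val + idx) * (j % idx)
j = (val - 35) % (21 + val + val // val)
val = (21 + 34 + 2) // (21 + 8 + val)
idx = print(40 <= j)
idx = 27
val = val % offset
for offset in j:
    if idx <= 10 and 10 < offset:
        record(27)
        offset *= j
    else:
        val *= idx - idx
    idx -= j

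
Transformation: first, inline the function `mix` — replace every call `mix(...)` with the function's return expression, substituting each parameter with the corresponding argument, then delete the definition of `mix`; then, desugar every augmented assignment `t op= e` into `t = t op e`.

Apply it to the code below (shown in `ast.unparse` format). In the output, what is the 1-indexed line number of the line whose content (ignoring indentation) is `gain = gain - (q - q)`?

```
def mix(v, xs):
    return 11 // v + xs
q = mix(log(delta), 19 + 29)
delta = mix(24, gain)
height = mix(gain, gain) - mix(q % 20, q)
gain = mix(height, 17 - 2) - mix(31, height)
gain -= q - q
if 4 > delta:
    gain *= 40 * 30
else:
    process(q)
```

Transformed code:
q = 11 // log(delta) + (19 + 29)
delta = 11 // 24 + gain
height = 11 // gain + gain - (11 // (q % 20) + q)
gain = 11 // height + (17 - 2) - (11 // 31 + height)
gain = gain - (q - q)
if 4 > delta:
    gain = gain * (40 * 30)
else:
    process(q)

5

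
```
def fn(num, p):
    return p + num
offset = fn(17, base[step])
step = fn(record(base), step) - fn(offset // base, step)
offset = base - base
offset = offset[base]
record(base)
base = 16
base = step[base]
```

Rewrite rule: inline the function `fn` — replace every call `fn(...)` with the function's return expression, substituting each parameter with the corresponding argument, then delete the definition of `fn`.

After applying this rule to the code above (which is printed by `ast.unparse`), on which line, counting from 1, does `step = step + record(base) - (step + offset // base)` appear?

2

Transformed code:
offset = base[step] + 17
step = step + record(base) - (step + offset // base)
offset = base - base
offset = offset[base]
record(base)
base = 16
base = step[base]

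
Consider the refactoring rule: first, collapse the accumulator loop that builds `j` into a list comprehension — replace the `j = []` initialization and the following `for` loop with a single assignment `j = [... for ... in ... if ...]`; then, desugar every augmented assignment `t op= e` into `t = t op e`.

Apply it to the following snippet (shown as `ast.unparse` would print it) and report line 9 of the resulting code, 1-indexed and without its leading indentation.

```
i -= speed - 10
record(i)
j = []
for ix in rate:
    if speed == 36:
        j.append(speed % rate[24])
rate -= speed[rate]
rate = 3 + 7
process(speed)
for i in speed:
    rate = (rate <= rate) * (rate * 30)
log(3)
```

Transformed code:
i = i - (speed - 10)
record(i)
j = [speed % rate[24] for ix in rate if speed == 36]
rate = rate - speed[rate]
rate = 3 + 7
process(speed)
for i in speed:
    rate = (rate <= rate) * (rate * 30)
log(3)

log(3)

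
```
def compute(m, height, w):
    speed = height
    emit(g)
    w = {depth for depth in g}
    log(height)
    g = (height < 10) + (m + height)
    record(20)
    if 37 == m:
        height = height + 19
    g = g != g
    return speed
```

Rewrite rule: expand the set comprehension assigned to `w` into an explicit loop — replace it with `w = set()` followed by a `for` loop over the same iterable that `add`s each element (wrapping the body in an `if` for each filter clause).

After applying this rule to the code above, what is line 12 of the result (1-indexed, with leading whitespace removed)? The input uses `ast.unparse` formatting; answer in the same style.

g = g != g

Transformed code:
def compute(m, height, w):
    speed = height
    emit(g)
    w = set()
    for depth in g:
        w.add(depth)
    log(height)
    g = (height < 10) + (m + height)
    record(20)
    if 37 == m:
        height = height + 19
    g = g != g
    return speed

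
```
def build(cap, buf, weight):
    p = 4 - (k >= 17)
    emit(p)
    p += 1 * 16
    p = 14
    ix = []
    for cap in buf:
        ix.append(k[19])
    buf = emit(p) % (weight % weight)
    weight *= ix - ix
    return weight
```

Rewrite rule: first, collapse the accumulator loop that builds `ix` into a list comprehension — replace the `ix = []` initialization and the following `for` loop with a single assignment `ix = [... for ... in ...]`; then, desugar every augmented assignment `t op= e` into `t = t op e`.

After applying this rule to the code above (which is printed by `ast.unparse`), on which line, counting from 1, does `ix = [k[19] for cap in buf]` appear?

6

Transformed code:
def build(cap, buf, weight):
    p = 4 - (k >= 17)
    emit(p)
    p = p + 1 * 16
    p = 14
    ix = [k[19] for cap in buf]
    buf = emit(p) % (weight % weight)
    weight = weight * (ix - ix)
    return weight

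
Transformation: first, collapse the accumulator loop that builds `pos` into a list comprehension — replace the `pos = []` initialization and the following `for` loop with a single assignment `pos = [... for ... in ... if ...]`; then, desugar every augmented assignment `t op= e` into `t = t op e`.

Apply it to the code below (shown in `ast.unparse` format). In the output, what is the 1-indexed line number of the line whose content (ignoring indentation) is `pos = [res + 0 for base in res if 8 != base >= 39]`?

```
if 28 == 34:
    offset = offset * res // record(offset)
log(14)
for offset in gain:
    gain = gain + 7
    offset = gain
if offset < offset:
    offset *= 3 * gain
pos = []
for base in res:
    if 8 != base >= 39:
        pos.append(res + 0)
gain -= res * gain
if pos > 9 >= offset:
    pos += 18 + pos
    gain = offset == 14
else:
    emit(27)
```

9

Transformed code:
if 28 == 34:
    offset = offset * res // record(offset)
log(14)
for offset in gain:
    gain = gain + 7
    offset = gain
if offset < offset:
    offset = offset * (3 * gain)
pos = [res + 0 for base in res if 8 != base >= 39]
gain = gain - res * gain
if pos > 9 >= offset:
    pos = pos + (18 + pos)
    gain = offset == 14
else:
    emit(27)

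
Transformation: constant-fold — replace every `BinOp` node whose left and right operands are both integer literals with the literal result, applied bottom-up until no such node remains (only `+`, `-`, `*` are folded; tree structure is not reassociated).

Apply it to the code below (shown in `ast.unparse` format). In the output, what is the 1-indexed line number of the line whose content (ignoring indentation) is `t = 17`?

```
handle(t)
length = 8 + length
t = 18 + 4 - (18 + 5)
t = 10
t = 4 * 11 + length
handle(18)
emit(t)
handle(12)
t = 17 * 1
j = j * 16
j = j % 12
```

Transformed code:
handle(t)
length = 8 + length
t = -1
t = 10
t = 44 + length
handle(18)
emit(t)
handle(12)
t = 17
j = j * 16
j = j % 12

9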